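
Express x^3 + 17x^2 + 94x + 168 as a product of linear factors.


Try integer roots (divisors of 168). x=-4: p(-4)=0.
Divide out (x + 4): quotient is x^2 + 13x + 42.
Factor the quadratic: (x + 6)(x + 7)
Result: (x + 4)(x + 6)(x + 7)


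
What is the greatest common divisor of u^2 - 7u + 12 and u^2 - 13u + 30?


Factor each:
  u^2 - 7u + 12 = (u - 3)(u - 4)
  u^2 - 13u + 30 = (u - 3)(u - 10)
Common monic factor: u - 3


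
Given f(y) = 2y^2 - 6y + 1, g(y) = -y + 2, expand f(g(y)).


Substitute g(y) into f:
f(g(y)) = 2*(-y + 2)^2 + (-6)*(-y + 2) + 1
(-y + 2)^2 = y^2 - 4y + 4
Expand and combine: 2y^2 - 2y - 3


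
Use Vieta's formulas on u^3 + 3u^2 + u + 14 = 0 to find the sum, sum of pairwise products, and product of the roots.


Monic cubic u^3+bu^2+cu+d=0: sum=-b, pairwise sum=c, product=-d.
b=3, c=1, d=14
r1+r2+r3 = -3
r1r2+r1r3+r2r3 = 1
r1r2r3 = -14


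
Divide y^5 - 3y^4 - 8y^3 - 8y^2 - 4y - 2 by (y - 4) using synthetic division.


Synthetic division with c = 4. Coefficients: 1, -3, -8, -8, -4, -2
Bring down 1.
  1 * 4 = 4; 4 - 3 = 1
  1 * 4 = 4; 4 - 8 = -4
  -4 * 4 = -16; -16 - 8 = -24
  -24 * 4 = -96; -96 - 4 = -100
  -100 * 4 = -400; -400 - 2 = -402
Quotient: y^4 + y^3 - 4y^2 - 24y - 100, Remainder: -402


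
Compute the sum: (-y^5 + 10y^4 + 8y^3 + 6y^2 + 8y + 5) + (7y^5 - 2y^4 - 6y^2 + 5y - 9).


Align terms by degree and add:
  -y^5 + 10y^4 + 8y^3 + 6y^2 + 8y + 5
+ 7y^5 - 2y^4 - 6y^2 + 5y - 9
= 6y^5 + 8y^4 + 8y^3 + 13y - 4


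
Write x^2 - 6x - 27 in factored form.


Roots satisfy r1 + r2 = -b/a = 6 and r1*r2 = c/a = -27.
So r1 = -3, r2 = 9.
x^2 - 6x - 27 = (x - r1)(x - r2) = (x + 3)(x - 9)


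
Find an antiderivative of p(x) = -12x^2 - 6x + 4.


Reverse power rule on each term:
  ∫ -12x^2 dx = -4x^3
  ∫ -6x dx = -3x^2
  ∫ 4 dx = 4x
F(x) = -4x^3 - 3x^2 + 4x + C


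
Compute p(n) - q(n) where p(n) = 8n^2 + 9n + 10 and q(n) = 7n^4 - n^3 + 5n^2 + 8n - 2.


Distribute the minus sign:
  (8n^2 + 9n + 10)
- (7n^4 - n^3 + 5n^2 + 8n - 2)
Negate second polynomial: -7n^4 + n^3 - 5n^2 - 8n + 2
Add: -7n^4 + n^3 + 3n^2 + n + 12


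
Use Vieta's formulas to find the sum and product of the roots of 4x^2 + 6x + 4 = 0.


For ax^2+bx+c=0: sum = -b/a, product = c/a.
a=4, b=6, c=4
Sum = -(6)/4 = -3/2
Product = (4)/4 = 1


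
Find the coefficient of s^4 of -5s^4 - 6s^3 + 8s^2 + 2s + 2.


Read off the coefficient of s^4: -5


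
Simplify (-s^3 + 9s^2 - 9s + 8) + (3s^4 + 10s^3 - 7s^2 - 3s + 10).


Align terms by degree and add:
  -s^3 + 9s^2 - 9s + 8
+ 3s^4 + 10s^3 - 7s^2 - 3s + 10
= 3s^4 + 9s^3 + 2s^2 - 12s + 18


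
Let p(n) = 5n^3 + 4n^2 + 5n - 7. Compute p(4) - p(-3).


p(4) = 397
p(-3) = -121
p(4) - p(-3) = 397 + 121 = 518


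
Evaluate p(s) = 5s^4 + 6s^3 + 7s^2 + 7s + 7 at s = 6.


Using direct substitution:
  5 * (6)^4 = 6480
  6 * (6)^3 = 1296
  7 * (6)^2 = 252
  7 * (6)^1 = 42
  constant: 7
Sum = 6480 + 1296 + 252 + 42 + 7 = 8077


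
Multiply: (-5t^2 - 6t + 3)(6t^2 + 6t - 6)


Distribute each term of the first polynomial:
  (-5t^2)(6t^2 + 6t - 6) = -30t^4 - 30t^3 + 30t^2
  (-6t)(6t^2 + 6t - 6) = -36t^3 - 36t^2 + 36t
  (3)(6t^2 + 6t - 6) = 18t^2 + 18t - 18
Sum: -30t^4 - 66t^3 + 12t^2 + 54t - 18


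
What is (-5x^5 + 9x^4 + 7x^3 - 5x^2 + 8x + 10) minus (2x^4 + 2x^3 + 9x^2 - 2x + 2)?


Distribute the minus sign:
  (-5x^5 + 9x^4 + 7x^3 - 5x^2 + 8x + 10)
- (2x^4 + 2x^3 + 9x^2 - 2x + 2)
Negate second polynomial: -2x^4 - 2x^3 - 9x^2 + 2x - 2
Add: -5x^5 + 7x^4 + 5x^3 - 14x^2 + 10x + 8


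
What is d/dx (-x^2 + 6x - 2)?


Apply the power rule term by term:
  d/dx(-x^2) = -2x
  d/dx(6x) = 6
  d/dx(-2) = 0
p'(x) = -2x + 6


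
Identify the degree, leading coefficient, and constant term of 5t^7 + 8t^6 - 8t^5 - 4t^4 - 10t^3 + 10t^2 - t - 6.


Highest power of t is 7, with coefficient 5. Constant term is -6.
Degree = 7, leading coefficient = 5, constant term = -6


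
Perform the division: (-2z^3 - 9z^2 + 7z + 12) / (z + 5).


(-2z^3 - 9z^2 + 7z + 12) / (z + 5)
Step 1: -2z^2 * (z + 5) = -2z^3 - 10z^2; subtract.
Step 2: z * (z + 5) = z^2 + 5z; subtract.
Step 3: 2 * (z + 5) = 2z + 10; subtract.
Quotient: -2z^2 + z + 2, Remainder: 2


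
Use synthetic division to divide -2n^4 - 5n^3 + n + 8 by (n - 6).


Synthetic division with c = 6. Coefficients: -2, -5, 0, 1, 8
Bring down -2.
  -2 * 6 = -12; -12 - 5 = -17
  -17 * 6 = -102; -102 + 0 = -102
  -102 * 6 = -612; -612 + 1 = -611
  -611 * 6 = -3666; -3666 + 8 = -3658
Quotient: -2n^3 - 17n^2 - 102n - 611, Remainder: -3658


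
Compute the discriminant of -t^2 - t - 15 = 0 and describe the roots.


D = b^2 - 4ac = (-1)^2 - 4(-1)(-15) = 1 - 60 = -59
Since D < 0: two complex conjugate roots (no real roots)


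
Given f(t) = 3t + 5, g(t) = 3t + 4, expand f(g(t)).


Substitute g(t) into f:
f(g(t)) = 3*(3t + 4) + 5
Expand and combine: 9t + 17


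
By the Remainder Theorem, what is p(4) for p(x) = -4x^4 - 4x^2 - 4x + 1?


By the Remainder Theorem, the remainder equals p(4):
  -4*(4)^4 = -1024
  0*(4)^3 = 0
  -4*(4)^2 = -64
  -4*(4)^1 = -16
  constant: 1
Sum: -1024 + 0 - 64 - 16 + 1 = -1103


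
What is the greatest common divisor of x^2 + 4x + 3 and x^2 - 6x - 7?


Factor each:
  x^2 + 4x + 3 = (x + 1)(x + 3)
  x^2 - 6x - 7 = (x + 1)(x - 7)
Common monic factor: x + 1


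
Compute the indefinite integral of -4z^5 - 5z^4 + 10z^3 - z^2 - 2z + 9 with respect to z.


Reverse power rule on each term:
  ∫ -4z^5 dz = -(2/3)z^6
  ∫ -5z^4 dz = -z^5
  ∫ 10z^3 dz = (5/2)z^4
  ∫ -z^2 dz = -(1/3)z^3
  ∫ -2z dz = -z^2
  ∫ 9 dz = 9z
F(z) = -(2/3)z^6 - z^5 + (5/2)z^4 - (1/3)z^3 - z^2 + 9z + C


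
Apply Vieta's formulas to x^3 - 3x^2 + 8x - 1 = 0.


Monic cubic x^3+bx^2+cx+d=0: sum=-b, pairwise sum=c, product=-d.
b=-3, c=8, d=-1
r1+r2+r3 = 3
r1r2+r1r3+r2r3 = 8
r1r2r3 = 1


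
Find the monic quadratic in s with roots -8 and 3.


p(s) = (s + 8)(s - 3)
Expand: s^2 + 5s - 24


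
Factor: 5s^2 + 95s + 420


Roots satisfy r1 + r2 = -b/a = -19 and r1*r2 = c/a = 84.
So r1 = -7, r2 = -12.
5s^2 + 95s + 420 = 5(s - r1)(s - r2) = 5(s + 7)(s + 12)


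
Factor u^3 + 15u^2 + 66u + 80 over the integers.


Try integer roots (divisors of 80). u=-8: p(-8)=0.
Divide out (u + 8): quotient is u^2 + 7u + 10.
Factor the quadratic: (u + 2)(u + 5)
Result: (u + 8)(u + 2)(u + 5)


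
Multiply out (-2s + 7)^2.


Expand (-2s + 7)^2 by repeated multiplication:
= 4s^2 - 28s + 49


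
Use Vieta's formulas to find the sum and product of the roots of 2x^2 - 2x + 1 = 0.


For ax^2+bx+c=0: sum = -b/a, product = c/a.
a=2, b=-2, c=1
Sum = -(-2)/2 = 1
Product = (1)/2 = 1/2


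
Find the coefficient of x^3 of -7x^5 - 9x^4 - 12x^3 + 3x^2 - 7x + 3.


Read off the coefficient of x^3: -12


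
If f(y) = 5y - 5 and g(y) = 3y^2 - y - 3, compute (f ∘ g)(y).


Substitute g(y) into f:
f(g(y)) = 5*(3y^2 - y - 3) + (-5)
Expand and combine: 15y^2 - 5y - 20


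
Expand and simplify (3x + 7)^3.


Expand (3x + 7)^3 by repeated multiplication:
  (3x + 7)^2 = 9x^2 + 42x + 49
= 27x^3 + 189x^2 + 441x + 343


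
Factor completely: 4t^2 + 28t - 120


Roots satisfy r1 + r2 = -b/a = -7 and r1*r2 = c/a = -30.
So r1 = 3, r2 = -10.
4t^2 + 28t - 120 = 4(t - r1)(t - r2) = 4(t - 3)(t + 10)


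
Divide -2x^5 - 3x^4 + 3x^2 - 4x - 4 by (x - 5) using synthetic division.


Synthetic division with c = 5. Coefficients: -2, -3, 0, 3, -4, -4
Bring down -2.
  -2 * 5 = -10; -10 - 3 = -13
  -13 * 5 = -65; -65 + 0 = -65
  -65 * 5 = -325; -325 + 3 = -322
  -322 * 5 = -1610; -1610 - 4 = -1614
  -1614 * 5 = -8070; -8070 - 4 = -8074
Quotient: -2x^4 - 13x^3 - 65x^2 - 322x - 1614, Remainder: -8074


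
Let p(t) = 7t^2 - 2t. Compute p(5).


Using direct substitution:
  7 * (5)^2 = 175
  -2 * (5)^1 = -10
  constant: 0
Sum = 175 - 10 + 0 = 165


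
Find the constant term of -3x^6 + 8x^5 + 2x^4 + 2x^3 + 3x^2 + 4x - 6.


Read off the constant term: -6


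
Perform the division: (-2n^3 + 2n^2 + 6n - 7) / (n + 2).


(-2n^3 + 2n^2 + 6n - 7) / (n + 2)
Step 1: -2n^2 * (n + 2) = -2n^3 - 4n^2; subtract.
Step 2: 6n * (n + 2) = 6n^2 + 12n; subtract.
Step 3: -6 * (n + 2) = -6n - 12; subtract.
Quotient: -2n^2 + 6n - 6, Remainder: 5


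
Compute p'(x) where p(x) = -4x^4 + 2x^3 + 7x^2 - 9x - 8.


Apply the power rule term by term:
  d/dx(-4x^4) = -16x^3
  d/dx(2x^3) = 6x^2
  d/dx(7x^2) = 14x
  d/dx(-9x) = -9
  d/dx(-8) = 0
p'(x) = -16x^3 + 6x^2 + 14x - 9


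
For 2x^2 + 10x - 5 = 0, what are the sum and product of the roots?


For ax^2+bx+c=0: sum = -b/a, product = c/a.
a=2, b=10, c=-5
Sum = -(10)/2 = -5
Product = (-5)/2 = -5/2


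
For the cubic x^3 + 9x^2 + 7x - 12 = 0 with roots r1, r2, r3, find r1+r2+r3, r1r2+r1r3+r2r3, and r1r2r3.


Monic cubic x^3+bx^2+cx+d=0: sum=-b, pairwise sum=c, product=-d.
b=9, c=7, d=-12
r1+r2+r3 = -9
r1r2+r1r3+r2r3 = 7
r1r2r3 = 12


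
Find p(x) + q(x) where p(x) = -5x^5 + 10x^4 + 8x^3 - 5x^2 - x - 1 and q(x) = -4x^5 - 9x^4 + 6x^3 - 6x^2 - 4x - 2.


Align terms by degree and add:
  -5x^5 + 10x^4 + 8x^3 - 5x^2 - x - 1
  -4x^5 - 9x^4 + 6x^3 - 6x^2 - 4x - 2
= -9x^5 + x^4 + 14x^3 - 11x^2 - 5x - 3


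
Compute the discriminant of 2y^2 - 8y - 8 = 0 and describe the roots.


D = b^2 - 4ac = (-8)^2 - 4(2)(-8) = 64 + 64 = 128
Since D > 0: two distinct irrational roots


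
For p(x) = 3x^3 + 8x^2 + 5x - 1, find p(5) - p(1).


p(5) = 599
p(1) = 15
p(5) - p(1) = 599 - 15 = 584


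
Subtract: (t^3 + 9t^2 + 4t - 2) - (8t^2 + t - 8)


Distribute the minus sign:
  (t^3 + 9t^2 + 4t - 2)
- (8t^2 + t - 8)
Negate second polynomial: -8t^2 - t + 8
Add: t^3 + t^2 + 3t + 6


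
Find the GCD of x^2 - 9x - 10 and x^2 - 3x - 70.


Factor each:
  x^2 - 9x - 10 = (x - 10)(x + 1)
  x^2 - 3x - 70 = (x - 10)(x + 7)
Common monic factor: x - 10


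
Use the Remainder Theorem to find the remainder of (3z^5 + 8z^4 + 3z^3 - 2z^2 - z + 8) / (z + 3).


By the Remainder Theorem, the remainder equals p(-3):
  3*(-3)^5 = -729
  8*(-3)^4 = 648
  3*(-3)^3 = -81
  -2*(-3)^2 = -18
  -1*(-3)^1 = 3
  constant: 8
Sum: -729 + 648 - 81 - 18 + 3 + 8 = -169


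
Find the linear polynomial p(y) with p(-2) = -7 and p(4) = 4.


p(y) = my + b. Using p(-2)=-7, p(4)=4:
m = (-7 - 4)/(-2 - 4) = -11/-6 = 11/6
b = -7 - m*(-2) = -7 + 11/3 = -10/3
p(y) = (11/6)y - (10/3)


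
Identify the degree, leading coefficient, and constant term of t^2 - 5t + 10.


Highest power of t is 2, with coefficient 1. Constant term is 10.
Degree = 2, leading coefficient = 1, constant term = 10


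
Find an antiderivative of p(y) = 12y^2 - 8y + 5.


Reverse power rule on each term:
  ∫ 12y^2 dy = 4y^3
  ∫ -8y dy = -4y^2
  ∫ 5 dy = 5y
F(y) = 4y^3 - 4y^2 + 5y + C


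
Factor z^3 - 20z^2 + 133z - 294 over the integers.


Try integer roots (divisors of -294). z=7: p(7)=0.
Divide out (z - 7): quotient is z^2 - 13z + 42.
Factor the quadratic: (z - 6)(z - 7)
Result: (z - 7)(z - 6)(z - 7)


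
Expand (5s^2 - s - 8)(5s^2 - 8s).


Distribute each term of the first polynomial:
  (5s^2)(5s^2 - 8s) = 25s^4 - 40s^3
  (-s)(5s^2 - 8s) = -5s^3 + 8s^2
  (-8)(5s^2 - 8s) = -40s^2 + 64s
Sum: 25s^4 - 45s^3 - 32s^2 + 64s


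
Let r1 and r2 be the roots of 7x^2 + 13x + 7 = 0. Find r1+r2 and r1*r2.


For ax^2+bx+c=0: sum = -b/a, product = c/a.
a=7, b=13, c=7
Sum = -(13)/7 = -13/7
Product = (7)/7 = 1


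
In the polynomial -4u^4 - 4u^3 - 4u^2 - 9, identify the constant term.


Read off the constant term: -9


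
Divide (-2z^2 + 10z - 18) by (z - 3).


(-2z^2 + 10z - 18) / (z - 3)
Step 1: -2z * (z - 3) = -2z^2 + 6z; subtract.
Step 2: 4 * (z - 3) = 4z - 12; subtract.
Quotient: -2z + 4, Remainder: -6


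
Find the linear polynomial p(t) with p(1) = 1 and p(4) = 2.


p(t) = mt + b. Using p(1)=1, p(4)=2:
m = (1 - 2)/(1 - 4) = -1/-3 = 1/3
b = 1 - m*(1) = 1 - 1/3 = 2/3
p(t) = (1/3)t + (2/3)


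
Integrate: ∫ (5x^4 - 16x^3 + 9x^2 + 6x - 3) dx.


Reverse power rule on each term:
  ∫ 5x^4 dx = x^5
  ∫ -16x^3 dx = -4x^4
  ∫ 9x^2 dx = 3x^3
  ∫ 6x dx = 3x^2
  ∫ -3 dx = -3x
F(x) = x^5 - 4x^4 + 3x^3 + 3x^2 - 3x + C


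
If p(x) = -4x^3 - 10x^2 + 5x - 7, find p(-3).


Using direct substitution:
  -4 * (-3)^3 = 108
  -10 * (-3)^2 = -90
  5 * (-3)^1 = -15
  constant: -7
Sum = 108 - 90 - 15 - 7 = -4


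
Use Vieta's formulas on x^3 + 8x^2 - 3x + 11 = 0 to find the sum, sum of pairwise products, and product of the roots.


Monic cubic x^3+bx^2+cx+d=0: sum=-b, pairwise sum=c, product=-d.
b=8, c=-3, d=11
r1+r2+r3 = -8
r1r2+r1r3+r2r3 = -3
r1r2r3 = -11


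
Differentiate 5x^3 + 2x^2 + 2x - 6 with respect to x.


Apply the power rule term by term:
  d/dx(5x^3) = 15x^2
  d/dx(2x^2) = 4x
  d/dx(2x) = 2
  d/dx(-6) = 0
p'(x) = 15x^2 + 4x + 2


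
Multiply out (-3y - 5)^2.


Expand (-3y - 5)^2 by repeated multiplication:
= 9y^2 + 30y + 25


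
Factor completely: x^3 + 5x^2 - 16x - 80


Try integer roots (divisors of -80). x=4: p(4)=0.
Divide out (x - 4): quotient is x^2 + 9x + 20.
Factor the quadratic: (x + 4)(x + 5)
Result: (x - 4)(x + 4)(x + 5)


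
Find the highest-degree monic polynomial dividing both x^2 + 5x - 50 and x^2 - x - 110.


Factor each:
  x^2 + 5x - 50 = (x + 10)(x - 5)
  x^2 - x - 110 = (x + 10)(x - 11)
Common monic factor: x + 10


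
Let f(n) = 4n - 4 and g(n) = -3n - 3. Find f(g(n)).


Substitute g(n) into f:
f(g(n)) = 4*(-3n - 3) + (-4)
Expand and combine: -12n - 16


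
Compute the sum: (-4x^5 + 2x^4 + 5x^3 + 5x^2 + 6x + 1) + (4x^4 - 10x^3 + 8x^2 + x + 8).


Align terms by degree and add:
  -4x^5 + 2x^4 + 5x^3 + 5x^2 + 6x + 1
+ 4x^4 - 10x^3 + 8x^2 + x + 8
= -4x^5 + 6x^4 - 5x^3 + 13x^2 + 7x + 9


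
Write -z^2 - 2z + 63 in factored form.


Roots satisfy r1 + r2 = -b/a = -2 and r1*r2 = c/a = -63.
So r1 = 7, r2 = -9.
-z^2 - 2z + 63 = -(z - r1)(z - r2) = -(z - 7)(z + 9)


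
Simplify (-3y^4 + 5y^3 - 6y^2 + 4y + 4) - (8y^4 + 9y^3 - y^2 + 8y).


Distribute the minus sign:
  (-3y^4 + 5y^3 - 6y^2 + 4y + 4)
- (8y^4 + 9y^3 - y^2 + 8y)
Negate second polynomial: -8y^4 - 9y^3 + y^2 - 8y
Add: -11y^4 - 4y^3 - 5y^2 - 4y + 4


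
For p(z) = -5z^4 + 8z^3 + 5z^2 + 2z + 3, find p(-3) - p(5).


p(-3) = -579
p(5) = -1987
p(-3) - p(5) = -579 + 1987 = 1408


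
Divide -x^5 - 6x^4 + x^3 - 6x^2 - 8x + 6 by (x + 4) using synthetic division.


Synthetic division with c = -4. Coefficients: -1, -6, 1, -6, -8, 6
Bring down -1.
  -1 * -4 = 4; 4 - 6 = -2
  -2 * -4 = 8; 8 + 1 = 9
  9 * -4 = -36; -36 - 6 = -42
  -42 * -4 = 168; 168 - 8 = 160
  160 * -4 = -640; -640 + 6 = -634
Quotient: -x^4 - 2x^3 + 9x^2 - 42x + 160, Remainder: -634


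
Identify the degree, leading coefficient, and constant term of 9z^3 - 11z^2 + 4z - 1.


Highest power of z is 3, with coefficient 9. Constant term is -1.
Degree = 3, leading coefficient = 9, constant term = -1


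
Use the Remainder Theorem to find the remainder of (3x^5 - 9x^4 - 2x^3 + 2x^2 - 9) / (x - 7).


By the Remainder Theorem, the remainder equals p(7):
  3*(7)^5 = 50421
  -9*(7)^4 = -21609
  -2*(7)^3 = -686
  2*(7)^2 = 98
  0*(7)^1 = 0
  constant: -9
Sum: 50421 - 21609 - 686 + 98 + 0 - 9 = 28215


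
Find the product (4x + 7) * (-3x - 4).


Distribute each term of the first polynomial:
  (4x)(-3x - 4) = -12x^2 - 16x
  (7)(-3x - 4) = -21x - 28
Sum: -12x^2 - 37x - 28


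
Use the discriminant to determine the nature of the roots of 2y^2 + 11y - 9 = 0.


D = b^2 - 4ac = (11)^2 - 4(2)(-9) = 121 + 72 = 193
Since D > 0: two distinct irrational roots


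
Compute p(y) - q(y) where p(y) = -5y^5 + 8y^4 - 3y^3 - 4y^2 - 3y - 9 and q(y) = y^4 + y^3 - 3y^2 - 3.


Distribute the minus sign:
  (-5y^5 + 8y^4 - 3y^3 - 4y^2 - 3y - 9)
- (y^4 + y^3 - 3y^2 - 3)
Negate second polynomial: -y^4 - y^3 + 3y^2 + 3
Add: -5y^5 + 7y^4 - 4y^3 - y^2 - 3y - 6


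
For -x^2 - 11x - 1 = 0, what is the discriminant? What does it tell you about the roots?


D = b^2 - 4ac = (-11)^2 - 4(-1)(-1) = 121 - 4 = 117
Since D > 0: two distinct irrational roots


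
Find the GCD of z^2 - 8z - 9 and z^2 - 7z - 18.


Factor each:
  z^2 - 8z - 9 = (z - 9)(z + 1)
  z^2 - 7z - 18 = (z - 9)(z + 2)
Common monic factor: z - 9


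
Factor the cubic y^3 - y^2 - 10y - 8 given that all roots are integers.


Try integer roots (divisors of -8). y=4: p(4)=0.
Divide out (y - 4): quotient is y^2 + 3y + 2.
Factor the quadratic: (y + 2)(y + 1)
Result: (y - 4)(y + 2)(y + 1)


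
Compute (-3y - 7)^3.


Expand (-3y - 7)^3 by repeated multiplication:
  (-3y - 7)^2 = 9y^2 + 42y + 49
= -27y^3 - 189y^2 - 441y - 343


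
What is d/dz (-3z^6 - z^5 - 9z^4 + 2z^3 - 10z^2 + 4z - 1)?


Apply the power rule term by term:
  d/dz(-3z^6) = -18z^5
  d/dz(-z^5) = -5z^4
  d/dz(-9z^4) = -36z^3
  d/dz(2z^3) = 6z^2
  d/dz(-10z^2) = -20z
  d/dz(4z) = 4
  d/dz(-1) = 0
p'(z) = -18z^5 - 5z^4 - 36z^3 + 6z^2 - 20z + 4


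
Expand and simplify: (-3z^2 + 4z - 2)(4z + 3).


Distribute each term of the first polynomial:
  (-3z^2)(4z + 3) = -12z^3 - 9z^2
  (4z)(4z + 3) = 16z^2 + 12z
  (-2)(4z + 3) = -8z - 6
Sum: -12z^3 + 7z^2 + 4z - 6


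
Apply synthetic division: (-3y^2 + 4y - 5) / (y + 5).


Synthetic division with c = -5. Coefficients: -3, 4, -5
Bring down -3.
  -3 * -5 = 15; 15 + 4 = 19
  19 * -5 = -95; -95 - 5 = -100
Quotient: -3y + 19, Remainder: -100


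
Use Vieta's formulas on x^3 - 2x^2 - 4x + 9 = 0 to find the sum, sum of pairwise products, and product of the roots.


Monic cubic x^3+bx^2+cx+d=0: sum=-b, pairwise sum=c, product=-d.
b=-2, c=-4, d=9
r1+r2+r3 = 2
r1r2+r1r3+r2r3 = -4
r1r2r3 = -9


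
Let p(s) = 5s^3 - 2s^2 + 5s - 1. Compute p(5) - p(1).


p(5) = 599
p(1) = 7
p(5) - p(1) = 599 - 7 = 592


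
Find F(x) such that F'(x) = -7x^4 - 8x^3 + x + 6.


Reverse power rule on each term:
  ∫ -7x^4 dx = -(7/5)x^5
  ∫ -8x^3 dx = -2x^4
  ∫ x dx = (1/2)x^2
  ∫ 6 dx = 6x
F(x) = -(7/5)x^5 - 2x^4 + (1/2)x^2 + 6x + C


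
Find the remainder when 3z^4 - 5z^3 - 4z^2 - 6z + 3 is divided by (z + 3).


By the Remainder Theorem, the remainder equals p(-3):
  3*(-3)^4 = 243
  -5*(-3)^3 = 135
  -4*(-3)^2 = -36
  -6*(-3)^1 = 18
  constant: 3
Sum: 243 + 135 - 36 + 18 + 3 = 363


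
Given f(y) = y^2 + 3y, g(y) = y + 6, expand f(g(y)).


Substitute g(y) into f:
f(g(y)) = 1*(y + 6)^2 + 3*(y + 6)
(y + 6)^2 = y^2 + 12y + 36
Expand and combine: y^2 + 15y + 54


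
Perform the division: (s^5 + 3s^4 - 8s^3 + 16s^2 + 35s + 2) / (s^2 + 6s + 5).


(s^5 + 3s^4 - 8s^3 + 16s^2 + 35s + 2) / (s^2 + 6s + 5)
Step 1: s^3 * (s^2 + 6s + 5) = s^5 + 6s^4 + 5s^3; subtract.
Step 2: -3s^2 * (s^2 + 6s + 5) = -3s^4 - 18s^3 - 15s^2; subtract.
Step 3: 5s * (s^2 + 6s + 5) = 5s^3 + 30s^2 + 25s; subtract.
Step 4: 1 * (s^2 + 6s + 5) = s^2 + 6s + 5; subtract.
Quotient: s^3 - 3s^2 + 5s + 1, Remainder: 4s - 3


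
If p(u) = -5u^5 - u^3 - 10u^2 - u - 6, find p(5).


Using direct substitution:
  -5 * (5)^5 = -15625
  0 * (5)^4 = 0
  -1 * (5)^3 = -125
  -10 * (5)^2 = -250
  -1 * (5)^1 = -5
  constant: -6
Sum = -15625 + 0 - 125 - 250 - 5 - 6 = -16011


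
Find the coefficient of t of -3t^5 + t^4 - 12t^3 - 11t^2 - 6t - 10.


Read off the coefficient of t: -6


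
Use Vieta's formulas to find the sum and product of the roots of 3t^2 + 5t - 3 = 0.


For at^2+bt+c=0: sum = -b/a, product = c/a.
a=3, b=5, c=-3
Sum = -(5)/3 = -5/3
Product = (-3)/3 = -1


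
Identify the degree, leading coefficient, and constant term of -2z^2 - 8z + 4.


Highest power of z is 2, with coefficient -2. Constant term is 4.
Degree = 2, leading coefficient = -2, constant term = 4


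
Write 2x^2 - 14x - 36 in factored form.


Roots satisfy r1 + r2 = -b/a = 7 and r1*r2 = c/a = -18.
So r1 = -2, r2 = 9.
2x^2 - 14x - 36 = 2(x - r1)(x - r2) = 2(x + 2)(x - 9)


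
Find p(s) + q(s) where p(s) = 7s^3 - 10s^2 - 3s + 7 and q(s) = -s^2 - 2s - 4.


Align terms by degree and add:
  7s^3 - 10s^2 - 3s + 7
  -s^2 - 2s - 4
= 7s^3 - 11s^2 - 5s + 3


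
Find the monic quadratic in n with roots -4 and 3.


p(n) = (n + 4)(n - 3)
Expand: n^2 + n - 12


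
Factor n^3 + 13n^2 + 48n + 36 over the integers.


Try integer roots (divisors of 36). n=-6: p(-6)=0.
Divide out (n + 6): quotient is n^2 + 7n + 6.
Factor the quadratic: (n + 6)(n + 1)
Result: (n + 6)(n + 6)(n + 1)


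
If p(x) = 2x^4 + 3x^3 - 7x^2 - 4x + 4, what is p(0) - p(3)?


p(0) = 4
p(3) = 172
p(0) - p(3) = 4 - 172 = -168


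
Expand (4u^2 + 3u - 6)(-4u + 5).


Distribute each term of the first polynomial:
  (4u^2)(-4u + 5) = -16u^3 + 20u^2
  (3u)(-4u + 5) = -12u^2 + 15u
  (-6)(-4u + 5) = 24u - 30
Sum: -16u^3 + 8u^2 + 39u - 30


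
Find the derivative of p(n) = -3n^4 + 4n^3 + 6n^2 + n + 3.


Apply the power rule term by term:
  d/dn(-3n^4) = -12n^3
  d/dn(4n^3) = 12n^2
  d/dn(6n^2) = 12n
  d/dn(n) = 1
  d/dn(3) = 0
p'(n) = -12n^3 + 12n^2 + 12n + 1


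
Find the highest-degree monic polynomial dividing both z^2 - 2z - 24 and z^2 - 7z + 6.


Factor each:
  z^2 - 2z - 24 = (z - 6)(z + 4)
  z^2 - 7z + 6 = (z - 6)(z - 1)
Common monic factor: z - 6


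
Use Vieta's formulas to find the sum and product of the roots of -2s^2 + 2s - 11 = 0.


For as^2+bs+c=0: sum = -b/a, product = c/a.
a=-2, b=2, c=-11
Sum = -(2)/-2 = 1
Product = (-11)/-2 = 11/2


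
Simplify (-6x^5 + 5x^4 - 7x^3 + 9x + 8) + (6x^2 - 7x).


Align terms by degree and add:
  -6x^5 + 5x^4 - 7x^3 + 9x + 8
+ 6x^2 - 7x
= -6x^5 + 5x^4 - 7x^3 + 6x^2 + 2x + 8


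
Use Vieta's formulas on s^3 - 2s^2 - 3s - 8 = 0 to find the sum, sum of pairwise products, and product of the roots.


Monic cubic s^3+bs^2+cs+d=0: sum=-b, pairwise sum=c, product=-d.
b=-2, c=-3, d=-8
r1+r2+r3 = 2
r1r2+r1r3+r2r3 = -3
r1r2r3 = 8


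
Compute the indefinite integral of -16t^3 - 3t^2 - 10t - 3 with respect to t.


Reverse power rule on each term:
  ∫ -16t^3 dt = -4t^4
  ∫ -3t^2 dt = -t^3
  ∫ -10t dt = -5t^2
  ∫ -3 dt = -3t
F(t) = -4t^4 - t^3 - 5t^2 - 3t + C


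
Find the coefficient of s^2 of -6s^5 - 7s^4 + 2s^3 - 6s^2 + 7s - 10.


Read off the coefficient of s^2: -6


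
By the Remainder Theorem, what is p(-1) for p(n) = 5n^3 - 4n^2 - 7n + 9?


By the Remainder Theorem, the remainder equals p(-1):
  5*(-1)^3 = -5
  -4*(-1)^2 = -4
  -7*(-1)^1 = 7
  constant: 9
Sum: -5 - 4 + 7 + 9 = 7


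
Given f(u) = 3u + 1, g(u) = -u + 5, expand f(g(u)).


Substitute g(u) into f:
f(g(u)) = 3*(-u + 5) + 1
Expand and combine: -3u + 16


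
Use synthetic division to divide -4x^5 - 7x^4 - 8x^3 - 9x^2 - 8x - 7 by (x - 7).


Synthetic division with c = 7. Coefficients: -4, -7, -8, -9, -8, -7
Bring down -4.
  -4 * 7 = -28; -28 - 7 = -35
  -35 * 7 = -245; -245 - 8 = -253
  -253 * 7 = -1771; -1771 - 9 = -1780
  -1780 * 7 = -12460; -12460 - 8 = -12468
  -12468 * 7 = -87276; -87276 - 7 = -87283
Quotient: -4x^4 - 35x^3 - 253x^2 - 1780x - 12468, Remainder: -87283


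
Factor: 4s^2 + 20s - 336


Roots satisfy r1 + r2 = -b/a = -5 and r1*r2 = c/a = -84.
So r1 = -12, r2 = 7.
4s^2 + 20s - 336 = 4(s - r1)(s - r2) = 4(s + 12)(s - 7)


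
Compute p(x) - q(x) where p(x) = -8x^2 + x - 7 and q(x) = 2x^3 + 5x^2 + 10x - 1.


Distribute the minus sign:
  (-8x^2 + x - 7)
- (2x^3 + 5x^2 + 10x - 1)
Negate second polynomial: -2x^3 - 5x^2 - 10x + 1
Add: -2x^3 - 13x^2 - 9x - 6


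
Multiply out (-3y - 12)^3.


Expand (-3y - 12)^3 by repeated multiplication:
  (-3y - 12)^2 = 9y^2 + 72y + 144
= -27y^3 - 324y^2 - 1296y - 1728


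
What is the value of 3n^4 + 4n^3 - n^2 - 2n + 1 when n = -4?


Using direct substitution:
  3 * (-4)^4 = 768
  4 * (-4)^3 = -256
  -1 * (-4)^2 = -16
  -2 * (-4)^1 = 8
  constant: 1
Sum = 768 - 256 - 16 + 8 + 1 = 505


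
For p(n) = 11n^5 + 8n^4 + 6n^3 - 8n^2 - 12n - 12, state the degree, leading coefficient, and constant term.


Highest power of n is 5, with coefficient 11. Constant term is -12.
Degree = 5, leading coefficient = 11, constant term = -12


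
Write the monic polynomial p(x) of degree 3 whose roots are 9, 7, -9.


p(x) = (x - 9)(x - 7)(x + 9)
Expand: x^3 - 7x^2 - 81x + 567


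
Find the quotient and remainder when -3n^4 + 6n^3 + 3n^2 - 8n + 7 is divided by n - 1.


(-3n^4 + 6n^3 + 3n^2 - 8n + 7) / (n - 1)
Step 1: -3n^3 * (n - 1) = -3n^4 + 3n^3; subtract.
Step 2: 3n^2 * (n - 1) = 3n^3 - 3n^2; subtract.
Step 3: 6n * (n - 1) = 6n^2 - 6n; subtract.
Step 4: -2 * (n - 1) = -2n + 2; subtract.
Quotient: -3n^3 + 3n^2 + 6n - 2, Remainder: 5


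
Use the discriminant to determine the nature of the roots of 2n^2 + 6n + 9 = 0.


D = b^2 - 4ac = (6)^2 - 4(2)(9) = 36 - 72 = -36
Since D < 0: two complex conjugate roots (no real roots)


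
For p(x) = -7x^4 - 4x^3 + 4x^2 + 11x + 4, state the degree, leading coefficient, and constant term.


Highest power of x is 4, with coefficient -7. Constant term is 4.
Degree = 4, leading coefficient = -7, constant term = 4


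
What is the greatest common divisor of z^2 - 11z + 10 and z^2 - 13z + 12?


Factor each:
  z^2 - 11z + 10 = (z - 1)(z - 10)
  z^2 - 13z + 12 = (z - 1)(z - 12)
Common monic factor: z - 1


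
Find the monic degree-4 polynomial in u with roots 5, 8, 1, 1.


p(u) = (u - 5)(u - 8)(u - 1)(u - 1)
Expand: u^4 - 15u^3 + 67u^2 - 93u + 40


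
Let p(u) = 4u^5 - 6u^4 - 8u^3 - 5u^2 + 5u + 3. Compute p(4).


Using direct substitution:
  4 * (4)^5 = 4096
  -6 * (4)^4 = -1536
  -8 * (4)^3 = -512
  -5 * (4)^2 = -80
  5 * (4)^1 = 20
  constant: 3
Sum = 4096 - 1536 - 512 - 80 + 20 + 3 = 1991


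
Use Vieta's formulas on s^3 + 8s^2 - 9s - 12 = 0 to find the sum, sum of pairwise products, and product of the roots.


Monic cubic s^3+bs^2+cs+d=0: sum=-b, pairwise sum=c, product=-d.
b=8, c=-9, d=-12
r1+r2+r3 = -8
r1r2+r1r3+r2r3 = -9
r1r2r3 = 12


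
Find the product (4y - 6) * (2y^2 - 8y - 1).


Distribute each term of the first polynomial:
  (4y)(2y^2 - 8y - 1) = 8y^3 - 32y^2 - 4y
  (-6)(2y^2 - 8y - 1) = -12y^2 + 48y + 6
Sum: 8y^3 - 44y^2 + 44y + 6


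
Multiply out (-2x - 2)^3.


Expand (-2x - 2)^3 by repeated multiplication:
  (-2x - 2)^2 = 4x^2 + 8x + 4
= -8x^3 - 24x^2 - 24x - 8


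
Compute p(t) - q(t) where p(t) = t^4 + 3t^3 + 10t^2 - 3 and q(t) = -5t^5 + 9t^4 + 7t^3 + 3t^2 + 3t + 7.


Distribute the minus sign:
  (t^4 + 3t^3 + 10t^2 - 3)
- (-5t^5 + 9t^4 + 7t^3 + 3t^2 + 3t + 7)
Negate second polynomial: 5t^5 - 9t^4 - 7t^3 - 3t^2 - 3t - 7
Add: 5t^5 - 8t^4 - 4t^3 + 7t^2 - 3t - 10


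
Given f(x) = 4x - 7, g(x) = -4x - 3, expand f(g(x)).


Substitute g(x) into f:
f(g(x)) = 4*(-4x - 3) + (-7)
Expand and combine: -16x - 19


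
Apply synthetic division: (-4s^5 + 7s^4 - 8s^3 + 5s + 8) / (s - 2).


Synthetic division with c = 2. Coefficients: -4, 7, -8, 0, 5, 8
Bring down -4.
  -4 * 2 = -8; -8 + 7 = -1
  -1 * 2 = -2; -2 - 8 = -10
  -10 * 2 = -20; -20 + 0 = -20
  -20 * 2 = -40; -40 + 5 = -35
  -35 * 2 = -70; -70 + 8 = -62
Quotient: -4s^4 - s^3 - 10s^2 - 20s - 35, Remainder: -62


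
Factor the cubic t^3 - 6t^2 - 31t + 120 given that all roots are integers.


Try integer roots (divisors of 120). t=8: p(8)=0.
Divide out (t - 8): quotient is t^2 + 2t - 15.
Factor the quadratic: (t + 5)(t - 3)
Result: (t - 8)(t + 5)(t - 3)


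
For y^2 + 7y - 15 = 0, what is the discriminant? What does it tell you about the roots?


D = b^2 - 4ac = (7)^2 - 4(1)(-15) = 49 + 60 = 109
Since D > 0: two distinct irrational roots


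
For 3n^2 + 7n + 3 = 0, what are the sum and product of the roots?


For an^2+bn+c=0: sum = -b/a, product = c/a.
a=3, b=7, c=3
Sum = -(7)/3 = -7/3
Product = (3)/3 = 1


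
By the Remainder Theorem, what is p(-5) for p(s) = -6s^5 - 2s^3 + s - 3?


By the Remainder Theorem, the remainder equals p(-5):
  -6*(-5)^5 = 18750
  0*(-5)^4 = 0
  -2*(-5)^3 = 250
  0*(-5)^2 = 0
  1*(-5)^1 = -5
  constant: -3
Sum: 18750 + 0 + 250 + 0 - 5 - 3 = 18992


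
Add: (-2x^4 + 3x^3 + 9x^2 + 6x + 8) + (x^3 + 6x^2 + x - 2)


Align terms by degree and add:
  -2x^4 + 3x^3 + 9x^2 + 6x + 8
+ x^3 + 6x^2 + x - 2
= -2x^4 + 4x^3 + 15x^2 + 7x + 6


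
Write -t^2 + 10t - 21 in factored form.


Roots satisfy r1 + r2 = -b/a = 10 and r1*r2 = c/a = 21.
So r1 = 3, r2 = 7.
-t^2 + 10t - 21 = -(t - r1)(t - r2) = -(t - 3)(t - 7)


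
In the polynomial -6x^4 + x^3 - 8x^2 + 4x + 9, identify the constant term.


Read off the constant term: 9


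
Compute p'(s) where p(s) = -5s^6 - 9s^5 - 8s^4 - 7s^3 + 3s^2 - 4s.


Apply the power rule term by term:
  d/ds(-5s^6) = -30s^5
  d/ds(-9s^5) = -45s^4
  d/ds(-8s^4) = -32s^3
  d/ds(-7s^3) = -21s^2
  d/ds(3s^2) = 6s
  d/ds(-4s) = -4
p'(s) = -30s^5 - 45s^4 - 32s^3 - 21s^2 + 6s - 4


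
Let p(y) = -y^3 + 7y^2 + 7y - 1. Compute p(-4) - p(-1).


p(-4) = 147
p(-1) = 0
p(-4) - p(-1) = 147 = 147


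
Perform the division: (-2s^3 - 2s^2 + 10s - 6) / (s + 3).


(-2s^3 - 2s^2 + 10s - 6) / (s + 3)
Step 1: -2s^2 * (s + 3) = -2s^3 - 6s^2; subtract.
Step 2: 4s * (s + 3) = 4s^2 + 12s; subtract.
Step 3: -2 * (s + 3) = -2s - 6; subtract.
Quotient: -2s^2 + 4s - 2, Remainder: 0


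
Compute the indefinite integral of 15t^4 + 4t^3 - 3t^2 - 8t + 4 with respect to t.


Reverse power rule on each term:
  ∫ 15t^4 dt = 3t^5
  ∫ 4t^3 dt = t^4
  ∫ -3t^2 dt = -t^3
  ∫ -8t dt = -4t^2
  ∫ 4 dt = 4t
F(t) = 3t^5 + t^4 - t^3 - 4t^2 + 4t + C


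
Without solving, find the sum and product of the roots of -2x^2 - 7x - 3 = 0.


For ax^2+bx+c=0: sum = -b/a, product = c/a.
a=-2, b=-7, c=-3
Sum = -(-7)/-2 = -7/2
Product = (-3)/-2 = 3/2


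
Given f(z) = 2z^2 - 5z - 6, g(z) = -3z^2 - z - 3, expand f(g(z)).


Substitute g(z) into f:
f(g(z)) = 2*(-3z^2 - z - 3)^2 + (-5)*(-3z^2 - z - 3) + (-6)
(-3z^2 - z - 3)^2 = 9z^4 + 6z^3 + 19z^2 + 6z + 9
Expand and combine: 18z^4 + 12z^3 + 53z^2 + 17z + 27


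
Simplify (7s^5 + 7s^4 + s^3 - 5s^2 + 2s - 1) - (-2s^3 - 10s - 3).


Distribute the minus sign:
  (7s^5 + 7s^4 + s^3 - 5s^2 + 2s - 1)
- (-2s^3 - 10s - 3)
Negate second polynomial: 2s^3 + 10s + 3
Add: 7s^5 + 7s^4 + 3s^3 - 5s^2 + 12s + 2


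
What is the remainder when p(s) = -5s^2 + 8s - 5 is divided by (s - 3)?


By the Remainder Theorem, the remainder equals p(3):
  -5*(3)^2 = -45
  8*(3)^1 = 24
  constant: -5
Sum: -45 + 24 - 5 = -26


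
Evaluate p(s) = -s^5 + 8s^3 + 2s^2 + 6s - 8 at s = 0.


Using direct substitution:
  -1 * (0)^5 = 0
  0 * (0)^4 = 0
  8 * (0)^3 = 0
  2 * (0)^2 = 0
  6 * (0)^1 = 0
  constant: -8
Sum = 0 + 0 + 0 + 0 + 0 - 8 = -8


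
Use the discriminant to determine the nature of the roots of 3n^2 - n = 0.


D = b^2 - 4ac = (-1)^2 - 4(3)(0) = 1 = 1
Since D > 0: two distinct rational roots


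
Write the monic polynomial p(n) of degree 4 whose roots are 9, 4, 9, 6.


p(n) = (n - 9)(n - 4)(n - 9)(n - 6)
Expand: n^4 - 28n^3 + 285n^2 - 1242n + 1944


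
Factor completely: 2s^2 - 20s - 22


Roots satisfy r1 + r2 = -b/a = 10 and r1*r2 = c/a = -11.
So r1 = 11, r2 = -1.
2s^2 - 20s - 22 = 2(s - r1)(s - r2) = 2(s - 11)(s + 1)


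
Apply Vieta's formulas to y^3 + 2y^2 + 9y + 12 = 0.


Monic cubic y^3+by^2+cy+d=0: sum=-b, pairwise sum=c, product=-d.
b=2, c=9, d=12
r1+r2+r3 = -2
r1r2+r1r3+r2r3 = 9
r1r2r3 = -12


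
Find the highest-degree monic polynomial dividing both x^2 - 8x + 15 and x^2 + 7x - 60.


Factor each:
  x^2 - 8x + 15 = (x - 5)(x - 3)
  x^2 + 7x - 60 = (x - 5)(x + 12)
Common monic factor: x - 5


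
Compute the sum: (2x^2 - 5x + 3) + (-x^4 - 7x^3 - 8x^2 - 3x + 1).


Align terms by degree and add:
  2x^2 - 5x + 3
  -x^4 - 7x^3 - 8x^2 - 3x + 1
= -x^4 - 7x^3 - 6x^2 - 8x + 4


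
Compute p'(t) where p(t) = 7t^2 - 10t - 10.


Apply the power rule term by term:
  d/dt(7t^2) = 14t
  d/dt(-10t) = -10
  d/dt(-10) = 0
p'(t) = 14t - 10


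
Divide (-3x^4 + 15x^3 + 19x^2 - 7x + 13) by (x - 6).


(-3x^4 + 15x^3 + 19x^2 - 7x + 13) / (x - 6)
Step 1: -3x^3 * (x - 6) = -3x^4 + 18x^3; subtract.
Step 2: -3x^2 * (x - 6) = -3x^3 + 18x^2; subtract.
Step 3: x * (x - 6) = x^2 - 6x; subtract.
Step 4: -1 * (x - 6) = -x + 6; subtract.
Quotient: -3x^3 - 3x^2 + x - 1, Remainder: 7


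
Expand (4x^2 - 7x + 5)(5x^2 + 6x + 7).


Distribute each term of the first polynomial:
  (4x^2)(5x^2 + 6x + 7) = 20x^4 + 24x^3 + 28x^2
  (-7x)(5x^2 + 6x + 7) = -35x^3 - 42x^2 - 49x
  (5)(5x^2 + 6x + 7) = 25x^2 + 30x + 35
Sum: 20x^4 - 11x^3 + 11x^2 - 19x + 35


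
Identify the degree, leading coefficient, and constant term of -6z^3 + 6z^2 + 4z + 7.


Highest power of z is 3, with coefficient -6. Constant term is 7.
Degree = 3, leading coefficient = -6, constant term = 7


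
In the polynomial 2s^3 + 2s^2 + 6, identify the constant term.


Read off the constant term: 6


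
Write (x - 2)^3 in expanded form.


Expand (x - 2)^3 by repeated multiplication:
  (x - 2)^2 = x^2 - 4x + 4
= x^3 - 6x^2 + 12x - 8


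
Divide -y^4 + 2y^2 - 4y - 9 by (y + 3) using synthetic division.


Synthetic division with c = -3. Coefficients: -1, 0, 2, -4, -9
Bring down -1.
  -1 * -3 = 3; 3 + 0 = 3
  3 * -3 = -9; -9 + 2 = -7
  -7 * -3 = 21; 21 - 4 = 17
  17 * -3 = -51; -51 - 9 = -60
Quotient: -y^3 + 3y^2 - 7y + 17, Remainder: -60


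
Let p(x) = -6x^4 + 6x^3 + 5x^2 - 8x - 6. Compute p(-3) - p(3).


p(-3) = -585
p(3) = -309
p(-3) - p(3) = -585 + 309 = -276


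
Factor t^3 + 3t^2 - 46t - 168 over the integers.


Try integer roots (divisors of -168). t=-6: p(-6)=0.
Divide out (t + 6): quotient is t^2 - 3t - 28.
Factor the quadratic: (t + 4)(t - 7)
Result: (t + 6)(t + 4)(t - 7)


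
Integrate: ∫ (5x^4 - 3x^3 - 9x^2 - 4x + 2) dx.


Reverse power rule on each term:
  ∫ 5x^4 dx = x^5
  ∫ -3x^3 dx = -(3/4)x^4
  ∫ -9x^2 dx = -3x^3
  ∫ -4x dx = -2x^2
  ∫ 2 dx = 2x
F(x) = x^5 - (3/4)x^4 - 3x^3 - 2x^2 + 2x + C


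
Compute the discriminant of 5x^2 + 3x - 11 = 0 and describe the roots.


D = b^2 - 4ac = (3)^2 - 4(5)(-11) = 9 + 220 = 229
Since D > 0: two distinct irrational roots


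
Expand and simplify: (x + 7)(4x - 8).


Distribute each term of the first polynomial:
  (x)(4x - 8) = 4x^2 - 8x
  (7)(4x - 8) = 28x - 56
Sum: 4x^2 + 20x - 56


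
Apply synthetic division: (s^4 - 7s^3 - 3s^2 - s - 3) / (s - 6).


Synthetic division with c = 6. Coefficients: 1, -7, -3, -1, -3
Bring down 1.
  1 * 6 = 6; 6 - 7 = -1
  -1 * 6 = -6; -6 - 3 = -9
  -9 * 6 = -54; -54 - 1 = -55
  -55 * 6 = -330; -330 - 3 = -333
Quotient: s^3 - s^2 - 9s - 55, Remainder: -333


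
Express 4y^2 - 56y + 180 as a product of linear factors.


Roots satisfy r1 + r2 = -b/a = 14 and r1*r2 = c/a = 45.
So r1 = 5, r2 = 9.
4y^2 - 56y + 180 = 4(y - r1)(y - r2) = 4(y - 5)(y - 9)


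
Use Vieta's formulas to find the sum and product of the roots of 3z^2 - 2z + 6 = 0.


For az^2+bz+c=0: sum = -b/a, product = c/a.
a=3, b=-2, c=6
Sum = -(-2)/3 = 2/3
Product = (6)/3 = 2


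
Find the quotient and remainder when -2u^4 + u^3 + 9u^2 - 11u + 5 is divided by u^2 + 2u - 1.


(-2u^4 + u^3 + 9u^2 - 11u + 5) / (u^2 + 2u - 1)
Step 1: -2u^2 * (u^2 + 2u - 1) = -2u^4 - 4u^3 + 2u^2; subtract.
Step 2: 5u * (u^2 + 2u - 1) = 5u^3 + 10u^2 - 5u; subtract.
Step 3: -3 * (u^2 + 2u - 1) = -3u^2 - 6u + 3; subtract.
Quotient: -2u^2 + 5u - 3, Remainder: 2


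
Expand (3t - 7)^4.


Expand (3t - 7)^4 by repeated multiplication:
  (3t - 7)^2 = 9t^2 - 42t + 49
  (3t - 7)^3 = 27t^3 - 189t^2 + 441t - 343
= 81t^4 - 756t^3 + 2646t^2 - 4116t + 2401


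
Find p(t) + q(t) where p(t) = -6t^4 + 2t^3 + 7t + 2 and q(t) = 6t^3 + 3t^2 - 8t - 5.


Align terms by degree and add:
  -6t^4 + 2t^3 + 7t + 2
+ 6t^3 + 3t^2 - 8t - 5
= -6t^4 + 8t^3 + 3t^2 - t - 3


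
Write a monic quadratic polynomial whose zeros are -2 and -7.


p(t) = (t + 2)(t + 7)
Expand: t^2 + 9t + 14


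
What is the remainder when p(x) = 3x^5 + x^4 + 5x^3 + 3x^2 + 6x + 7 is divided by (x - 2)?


By the Remainder Theorem, the remainder equals p(2):
  3*(2)^5 = 96
  1*(2)^4 = 16
  5*(2)^3 = 40
  3*(2)^2 = 12
  6*(2)^1 = 12
  constant: 7
Sum: 96 + 16 + 40 + 12 + 12 + 7 = 183


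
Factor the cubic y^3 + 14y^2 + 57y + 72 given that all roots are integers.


Try integer roots (divisors of 72). y=-3: p(-3)=0.
Divide out (y + 3): quotient is y^2 + 11y + 24.
Factor the quadratic: (y + 3)(y + 8)
Result: (y + 3)(y + 3)(y + 8)


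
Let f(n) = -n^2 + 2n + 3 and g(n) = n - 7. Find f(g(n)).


Substitute g(n) into f:
f(g(n)) = -1*(n - 7)^2 + 2*(n - 7) + 3
(n - 7)^2 = n^2 - 14n + 49
Expand and combine: -n^2 + 16n - 60


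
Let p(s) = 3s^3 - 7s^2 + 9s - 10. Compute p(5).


Using direct substitution:
  3 * (5)^3 = 375
  -7 * (5)^2 = -175
  9 * (5)^1 = 45
  constant: -10
Sum = 375 - 175 + 45 - 10 = 235


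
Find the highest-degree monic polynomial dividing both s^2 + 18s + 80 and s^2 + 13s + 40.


Factor each:
  s^2 + 18s + 80 = (s + 8)(s + 10)
  s^2 + 13s + 40 = (s + 8)(s + 5)
Common monic factor: s + 8


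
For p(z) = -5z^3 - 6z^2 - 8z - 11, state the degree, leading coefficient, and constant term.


Highest power of z is 3, with coefficient -5. Constant term is -11.
Degree = 3, leading coefficient = -5, constant term = -11


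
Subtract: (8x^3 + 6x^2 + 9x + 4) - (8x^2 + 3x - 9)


Distribute the minus sign:
  (8x^3 + 6x^2 + 9x + 4)
- (8x^2 + 3x - 9)
Negate second polynomial: -8x^2 - 3x + 9
Add: 8x^3 - 2x^2 + 6x + 13


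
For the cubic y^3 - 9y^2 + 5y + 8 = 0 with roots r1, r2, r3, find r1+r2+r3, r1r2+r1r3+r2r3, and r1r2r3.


Monic cubic y^3+by^2+cy+d=0: sum=-b, pairwise sum=c, product=-d.
b=-9, c=5, d=8
r1+r2+r3 = 9
r1r2+r1r3+r2r3 = 5
r1r2r3 = -8


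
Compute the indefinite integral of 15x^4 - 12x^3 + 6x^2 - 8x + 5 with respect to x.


Reverse power rule on each term:
  ∫ 15x^4 dx = 3x^5
  ∫ -12x^3 dx = -3x^4
  ∫ 6x^2 dx = 2x^3
  ∫ -8x dx = -4x^2
  ∫ 5 dx = 5x
F(x) = 3x^5 - 3x^4 + 2x^3 - 4x^2 + 5x + C


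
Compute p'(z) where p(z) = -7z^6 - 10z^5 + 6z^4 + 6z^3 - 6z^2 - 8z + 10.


Apply the power rule term by term:
  d/dz(-7z^6) = -42z^5
  d/dz(-10z^5) = -50z^4
  d/dz(6z^4) = 24z^3
  d/dz(6z^3) = 18z^2
  d/dz(-6z^2) = -12z
  d/dz(-8z) = -8
  d/dz(10) = 0
p'(z) = -42z^5 - 50z^4 + 24z^3 + 18z^2 - 12z - 8


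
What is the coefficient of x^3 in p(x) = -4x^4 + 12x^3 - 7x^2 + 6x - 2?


Read off the coefficient of x^3: 12


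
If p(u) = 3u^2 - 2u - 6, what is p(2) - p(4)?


p(2) = 2
p(4) = 34
p(2) - p(4) = 2 - 34 = -32


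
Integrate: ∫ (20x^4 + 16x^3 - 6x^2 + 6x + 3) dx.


Reverse power rule on each term:
  ∫ 20x^4 dx = 4x^5
  ∫ 16x^3 dx = 4x^4
  ∫ -6x^2 dx = -2x^3
  ∫ 6x dx = 3x^2
  ∫ 3 dx = 3x
F(x) = 4x^5 + 4x^4 - 2x^3 + 3x^2 + 3x + C


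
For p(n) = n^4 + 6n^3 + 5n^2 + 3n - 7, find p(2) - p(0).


p(2) = 83
p(0) = -7
p(2) - p(0) = 83 + 7 = 90


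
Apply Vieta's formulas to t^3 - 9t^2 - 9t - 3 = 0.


Monic cubic t^3+bt^2+ct+d=0: sum=-b, pairwise sum=c, product=-d.
b=-9, c=-9, d=-3
r1+r2+r3 = 9
r1r2+r1r3+r2r3 = -9
r1r2r3 = 3


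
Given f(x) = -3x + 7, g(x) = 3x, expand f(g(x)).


Substitute g(x) into f:
f(g(x)) = -3*(3x) + 7
Expand and combine: -9x + 7


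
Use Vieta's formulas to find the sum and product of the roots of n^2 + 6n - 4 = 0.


For an^2+bn+c=0: sum = -b/a, product = c/a.
a=1, b=6, c=-4
Sum = -(6)/1 = -6
Product = (-4)/1 = -4


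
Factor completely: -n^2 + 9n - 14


Roots satisfy r1 + r2 = -b/a = 9 and r1*r2 = c/a = 14.
So r1 = 2, r2 = 7.
-n^2 + 9n - 14 = -(n - r1)(n - r2) = -(n - 2)(n - 7)


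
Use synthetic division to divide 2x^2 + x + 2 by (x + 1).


Synthetic division with c = -1. Coefficients: 2, 1, 2
Bring down 2.
  2 * -1 = -2; -2 + 1 = -1
  -1 * -1 = 1; 1 + 2 = 3
Quotient: 2x - 1, Remainder: 3


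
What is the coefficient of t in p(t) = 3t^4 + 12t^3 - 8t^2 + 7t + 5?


Read off the coefficient of t: 7


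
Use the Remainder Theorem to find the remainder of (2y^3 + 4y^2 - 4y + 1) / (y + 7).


By the Remainder Theorem, the remainder equals p(-7):
  2*(-7)^3 = -686
  4*(-7)^2 = 196
  -4*(-7)^1 = 28
  constant: 1
Sum: -686 + 196 + 28 + 1 = -461
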